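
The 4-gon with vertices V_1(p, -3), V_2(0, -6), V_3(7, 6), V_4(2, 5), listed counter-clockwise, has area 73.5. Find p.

-8

Write out the shoelace sum; only the two edges meeting at V_1 involve p:
2·Area = [(2·(-3) − p·5) + (p·(-6) − 0·(-3))] + 65
       = -11·p + 59 = 147
⇒ p = -8.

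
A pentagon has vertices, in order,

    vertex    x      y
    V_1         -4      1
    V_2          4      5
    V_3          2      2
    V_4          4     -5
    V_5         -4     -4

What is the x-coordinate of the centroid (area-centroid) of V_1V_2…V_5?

-2/15

Apply the shoelace formula. First the cross-terms c_i = x_i·y_{i+1} − x_{i+1}·y_i:
  -24, -2, -18, -36, -20  ⇒  2A = -100, A = -50.
Then Σ (x_i + x_{i+1})·c_i = 40, so x̄ = 40 / (6·(-50)) = -2/15.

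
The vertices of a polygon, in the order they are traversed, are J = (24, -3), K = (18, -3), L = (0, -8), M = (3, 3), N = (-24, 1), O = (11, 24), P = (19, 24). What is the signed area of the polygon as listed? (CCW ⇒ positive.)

Cross-terms: -18, -144, 24, 75, -587, -192, -633  ⇒  Σ = -1475
Signed area = Σ/2 = -737.5 (negative ⇒ clockwise traversal).

-737.5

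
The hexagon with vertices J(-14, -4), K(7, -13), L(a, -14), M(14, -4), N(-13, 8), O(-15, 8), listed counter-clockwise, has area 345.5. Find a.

The doubled signed area Σ (x_i y_{i+1} − x_{i+1} y_i) is linear in a.
With a=0 it equals 556; the coefficient of a is 9 (from the two edges through L).
So 9·a + 556 = 2·345.5 = 691 ⇒ a = 15.

15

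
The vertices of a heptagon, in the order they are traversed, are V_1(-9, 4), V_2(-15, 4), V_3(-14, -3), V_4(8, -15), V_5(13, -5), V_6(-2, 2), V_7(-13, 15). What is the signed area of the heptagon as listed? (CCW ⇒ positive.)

304.5

Σ = (24) + (101) + (234) + (155) + (16) + (-4) + (83) = 609
Signed area = Σ/2 = 304.5 (positive ⇒ counter-clockwise traversal).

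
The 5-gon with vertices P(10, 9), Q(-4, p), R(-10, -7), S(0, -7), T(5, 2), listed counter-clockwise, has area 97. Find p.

Write out the shoelace sum; only the two edges meeting at Q involve p:
2·Area = [(10·p − (-4)·9) + ((-4)·(-7) − (-10)·p)] + 130
       = 20·p + 194 = 194
⇒ p = 0.

0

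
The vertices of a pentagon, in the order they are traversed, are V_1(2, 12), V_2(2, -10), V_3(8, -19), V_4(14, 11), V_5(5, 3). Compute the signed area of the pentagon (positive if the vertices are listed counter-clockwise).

Σ = (-44) + (42) + (354) + (-13) + (54) = 393
Signed area = Σ/2 = 196.5 (positive ⇒ counter-clockwise traversal).

196.5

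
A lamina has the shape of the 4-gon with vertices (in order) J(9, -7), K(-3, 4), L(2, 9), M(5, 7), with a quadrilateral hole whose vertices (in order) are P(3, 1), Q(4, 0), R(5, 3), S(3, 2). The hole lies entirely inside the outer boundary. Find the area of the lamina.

71.5

Outer boundary:
Apply the surveyor's formula: 2A = Σ (x_i·y_{i+1} − x_{i+1}·y_i), indices taken mod 4.
J→K: (9)(4) − (-3)(-7) = 15
K→L: (-3)(9) − (2)(4) = -35
L→M: (2)(7) − (5)(9) = -31
M→J: (5)(-7) − (9)(7) = -98
Σ = -149
Area = |Σ|/2 = 74.5.
Hole:
Apply the shoelace formula: 2A = Σ (x_i·y_{i+1} − x_{i+1}·y_i), indices taken mod 4.
P→Q: (3)(0) − (4)(1) = -4
Q→R: (4)(3) − (5)(0) = 12
R→S: (5)(2) − (3)(3) = 1
S→P: (3)(1) − (3)(2) = -3
Σ = 6
Area = |Σ|/2 = 3.
Net area = 74.5 − 3 = 71.5.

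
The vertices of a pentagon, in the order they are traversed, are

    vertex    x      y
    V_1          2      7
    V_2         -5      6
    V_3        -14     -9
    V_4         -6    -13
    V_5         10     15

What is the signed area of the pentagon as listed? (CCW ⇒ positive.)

192

Apply Gauss's area formula: 2A = Σ (x_i·y_{i+1} − x_{i+1}·y_i), indices taken mod 5.
V_1→V_2: (2)(6) − (-5)(7) = 47
V_2→V_3: (-5)(-9) − (-14)(6) = 129
V_3→V_4: (-14)(-13) − (-6)(-9) = 128
V_4→V_5: (-6)(15) − (10)(-13) = 40
V_5→V_1: (10)(7) − (2)(15) = 40
Σ = 384
Signed area = Σ/2 = 192 (positive ⇒ counter-clockwise traversal).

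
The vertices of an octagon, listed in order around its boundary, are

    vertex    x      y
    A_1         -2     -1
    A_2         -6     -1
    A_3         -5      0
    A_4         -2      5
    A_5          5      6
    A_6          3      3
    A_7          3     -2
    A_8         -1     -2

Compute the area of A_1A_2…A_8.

50

Σ = (-4) + (-5) + (-25) + (-37) + (-3) + (-15) + (-8) + (-3) = -100
Area = |Σ|/2 = 50.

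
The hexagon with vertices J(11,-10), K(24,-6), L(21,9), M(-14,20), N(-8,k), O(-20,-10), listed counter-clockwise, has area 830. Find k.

8

Write out the shoelace sum; only the two edges meeting at N involve k:
2·Area = [((-14)·k − (-8)·20) + ((-8)·(-10) − (-20)·k)] + 1372
       = 6·k + 1612 = 1660
⇒ k = 8.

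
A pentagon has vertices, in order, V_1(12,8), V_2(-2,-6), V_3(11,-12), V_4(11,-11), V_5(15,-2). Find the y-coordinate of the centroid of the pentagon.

Apply the shoelace (surveyor's) formula. First the cross-terms c_i = x_i·y_{i+1} − x_{i+1}·y_i:
  -56, 90, 11, 143, 144  ⇒  2A = 332, A = 166.
Then Σ (y_i + y_{i+1})·c_i = -2980, so ȳ = -2980 / (6·166) = -745/249.

-745/249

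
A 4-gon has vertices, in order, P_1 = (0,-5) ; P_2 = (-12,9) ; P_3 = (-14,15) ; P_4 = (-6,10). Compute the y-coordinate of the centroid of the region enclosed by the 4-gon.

Apply the surveyor's formula. First the cross-terms c_i = x_i·y_{i+1} − x_{i+1}·y_i:
  -60, -54, -50, 30  ⇒  2A = -134, A = -67.
Then Σ (y_i + y_{i+1})·c_i = -2636, so ȳ = -2636 / (6·(-67)) = 1318/201.

1318/201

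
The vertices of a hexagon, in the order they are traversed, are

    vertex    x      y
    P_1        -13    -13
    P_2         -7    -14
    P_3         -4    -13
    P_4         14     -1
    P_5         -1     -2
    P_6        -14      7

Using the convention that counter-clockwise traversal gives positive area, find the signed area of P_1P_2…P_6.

260.5

Σ = (91) + (35) + (186) + (-29) + (-35) + (273) = 521
Signed area = Σ/2 = 260.5 (positive ⇒ counter-clockwise traversal).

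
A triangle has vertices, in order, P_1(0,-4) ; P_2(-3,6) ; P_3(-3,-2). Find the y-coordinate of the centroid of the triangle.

0

Apply the shoelace (surveyor's) formula. First the cross-terms c_i = x_i·y_{i+1} − x_{i+1}·y_i:
  -12, 24, 12  ⇒  2A = 24, A = 12.
Then Σ (y_i + y_{i+1})·c_i = 0, so ȳ = 0 / (6·12) = 0.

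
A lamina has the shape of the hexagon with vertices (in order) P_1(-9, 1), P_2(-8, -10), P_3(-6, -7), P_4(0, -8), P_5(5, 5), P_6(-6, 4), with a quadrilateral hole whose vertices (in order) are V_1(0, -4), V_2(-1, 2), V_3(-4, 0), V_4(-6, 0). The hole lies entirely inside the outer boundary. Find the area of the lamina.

Outer boundary:
Apply the shoelace (surveyor's) formula: 2A = Σ (x_i·y_{i+1} − x_{i+1}·y_i), indices taken mod 6.
Σ = (98) + (-4) + (48) + (40) + (50) + (30) = 262
Area = |Σ|/2 = 131.
Hole:
Apply the shoelace (surveyor's) formula: 2A = Σ (x_i·y_{i+1} − x_{i+1}·y_i), indices taken mod 4.
Σ = (-4) + (8) + (0) + (24) = 28
Area = |Σ|/2 = 14.
Net area = 131 − 14 = 117.

117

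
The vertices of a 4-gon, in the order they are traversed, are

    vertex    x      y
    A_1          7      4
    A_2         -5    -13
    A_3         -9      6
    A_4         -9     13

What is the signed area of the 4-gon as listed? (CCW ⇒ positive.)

A_1→A_2: (7)(-13) − (-5)(4) = -71
A_2→A_3: (-5)(6) − (-9)(-13) = -147
A_3→A_4: (-9)(13) − (-9)(6) = -63
A_4→A_1: (-9)(4) − (7)(13) = -127
Σ = -408
Signed area = Σ/2 = -204 (negative ⇒ clockwise traversal).

-204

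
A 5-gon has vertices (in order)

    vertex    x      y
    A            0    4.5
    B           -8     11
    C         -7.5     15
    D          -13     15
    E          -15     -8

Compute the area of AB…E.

171.25

A→B: (0)(11) − (-8)(4.5) = 36
B→C: (-8)(15) − (-7.5)(11) = -37.5
C→D: (-7.5)(15) − (-13)(15) = 82.5
D→E: (-13)(-8) − (-15)(15) = 329
E→A: (-15)(4.5) − (0)(-8) = -67.5
Σ = 342.5
Area = |Σ|/2 = 171.25.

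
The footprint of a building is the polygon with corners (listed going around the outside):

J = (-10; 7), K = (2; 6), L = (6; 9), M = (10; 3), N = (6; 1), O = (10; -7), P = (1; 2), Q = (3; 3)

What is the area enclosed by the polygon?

Σ = (-74) + (-18) + (-72) + (-8) + (-52) + (27) + (-3) + (51) = -149
Area = |Σ|/2 = 74.5.

74.5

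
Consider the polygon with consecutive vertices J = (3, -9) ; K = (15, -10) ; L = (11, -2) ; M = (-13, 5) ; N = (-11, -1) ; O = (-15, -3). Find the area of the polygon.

222

Apply the surveyor's formula: 2A = Σ (x_i·y_{i+1} − x_{i+1}·y_i), indices taken mod 6.
Σ = (105) + (80) + (29) + (68) + (18) + (144) = 444
Area = |Σ|/2 = 222.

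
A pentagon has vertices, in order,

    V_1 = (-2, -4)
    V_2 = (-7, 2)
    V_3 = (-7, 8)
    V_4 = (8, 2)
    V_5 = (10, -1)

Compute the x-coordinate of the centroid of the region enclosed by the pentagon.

Apply the surveyor's formula. First the cross-terms c_i = x_i·y_{i+1} − x_{i+1}·y_i:
  -32, -42, -78, -28, -42  ⇒  2A = -222, A = -111.
Then Σ (x_i + x_{i+1})·c_i = -42, so x̄ = -42 / (6·(-111)) = 7/111.

7/111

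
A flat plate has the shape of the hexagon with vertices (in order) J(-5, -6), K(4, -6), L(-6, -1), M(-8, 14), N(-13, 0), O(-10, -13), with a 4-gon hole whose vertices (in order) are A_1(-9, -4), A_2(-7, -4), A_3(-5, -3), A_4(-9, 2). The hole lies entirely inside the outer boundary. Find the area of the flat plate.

Outer boundary:
Apply the shoelace formula: 2A = Σ (x_i·y_{i+1} − x_{i+1}·y_i), indices taken mod 6.
Cross-terms: 54, -40, -92, 182, 169, -5  ⇒  Σ = 268
Area = |Σ|/2 = 134.
Hole:
Apply the shoelace formula: 2A = Σ (x_i·y_{i+1} − x_{i+1}·y_i), indices taken mod 4.
Σ = (8) + (1) + (-37) + (54) = 26
Area = |Σ|/2 = 13.
Net area = 134 − 13 = 121.

121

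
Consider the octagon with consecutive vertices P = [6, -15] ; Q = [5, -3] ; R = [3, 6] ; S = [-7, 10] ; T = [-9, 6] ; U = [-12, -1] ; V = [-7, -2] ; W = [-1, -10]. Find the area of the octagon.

Apply Gauss's area formula: 2A = Σ (x_i·y_{i+1} − x_{i+1}·y_i), indices taken mod 8.
Σ = (57) + (39) + (72) + (48) + (81) + (17) + (68) + (75) = 457
Area = |Σ|/2 = 228.5.

228.5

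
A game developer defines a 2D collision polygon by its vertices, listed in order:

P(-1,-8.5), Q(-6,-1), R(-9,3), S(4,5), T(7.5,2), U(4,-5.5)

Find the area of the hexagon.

126.125

P→Q: (-1)(-1) − (-6)(-8.5) = -50
Q→R: (-6)(3) − (-9)(-1) = -27
R→S: (-9)(5) − (4)(3) = -57
S→T: (4)(2) − (7.5)(5) = -29.5
T→U: (7.5)(-5.5) − (4)(2) = -49.25
U→P: (4)(-8.5) − (-1)(-5.5) = -39.5
Σ = -252.25
Area = |Σ|/2 = 126.125.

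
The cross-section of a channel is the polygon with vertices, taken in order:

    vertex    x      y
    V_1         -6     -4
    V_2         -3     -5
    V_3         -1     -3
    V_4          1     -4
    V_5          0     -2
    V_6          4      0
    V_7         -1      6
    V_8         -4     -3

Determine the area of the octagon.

Σ = (18) + (4) + (7) + (-2) + (8) + (24) + (27) + (-2) = 84
Area = |Σ|/2 = 42.

42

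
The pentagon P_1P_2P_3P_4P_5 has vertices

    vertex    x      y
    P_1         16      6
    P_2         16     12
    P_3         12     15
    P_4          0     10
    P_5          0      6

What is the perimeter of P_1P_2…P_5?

|P_1P_2| = √((0)² + (6)²) = √36 = 6
|P_2P_3| = √((-4)² + (3)²) = √25 = 5
|P_3P_4| = √((-12)² + (-5)²) = √169 = 13
|P_4P_5| = √((0)² + (-4)²) = √16 = 4
|P_5P_1| = √((16)² + (0)²) = √256 = 16
Perimeter = 6 + 5 + 13 + 4 + 16 = 44.

44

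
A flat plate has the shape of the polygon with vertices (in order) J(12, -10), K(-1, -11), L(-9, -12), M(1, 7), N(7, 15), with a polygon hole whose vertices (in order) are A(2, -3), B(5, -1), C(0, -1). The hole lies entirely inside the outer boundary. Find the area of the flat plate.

277

Outer boundary:
Apply the shoelace formula: 2A = Σ (x_i·y_{i+1} − x_{i+1}·y_i), indices taken mod 5.
Σ = (-142) + (-87) + (-51) + (-34) + (-250) = -564
Area = |Σ|/2 = 282.
Hole:
Apply the shoelace formula: 2A = Σ (x_i·y_{i+1} − x_{i+1}·y_i), indices taken mod 3.
Σ = (13) + (-5) + (2) = 10
Area = |Σ|/2 = 5.
Net area = 282 − 5 = 277.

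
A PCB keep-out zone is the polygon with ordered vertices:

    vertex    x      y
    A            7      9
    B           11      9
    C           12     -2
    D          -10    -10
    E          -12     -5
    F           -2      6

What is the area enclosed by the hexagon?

Σ = (-36) + (-130) + (-140) + (-70) + (-82) + (-60) = -518
Area = |Σ|/2 = 259.

259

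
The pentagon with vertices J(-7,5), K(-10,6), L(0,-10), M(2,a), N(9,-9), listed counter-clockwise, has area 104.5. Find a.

-13

Write out the shoelace sum; only the two edges meeting at M involve a:
2·Area = [(0·a − 2·(-10)) + (2·(-9) − 9·a)] + 90
       = -9·a + 92 = 209
⇒ a = -13.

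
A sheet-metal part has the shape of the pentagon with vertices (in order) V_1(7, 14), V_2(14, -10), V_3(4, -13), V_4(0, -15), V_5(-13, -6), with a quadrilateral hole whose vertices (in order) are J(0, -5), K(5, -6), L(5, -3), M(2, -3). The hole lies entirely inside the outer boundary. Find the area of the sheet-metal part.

Outer boundary:
Apply Gauss's area formula: 2A = Σ (x_i·y_{i+1} − x_{i+1}·y_i), indices taken mod 5.
Σ = (-266) + (-142) + (-60) + (-195) + (-140) = -803
Area = |Σ|/2 = 401.5.
Hole:
Apply the shoelace formula: 2A = Σ (x_i·y_{i+1} − x_{i+1}·y_i), indices taken mod 4.
Cross-terms: 25, 15, -9, -10  ⇒  Σ = 21
Area = |Σ|/2 = 10.5.
Net area = 401.5 − 10.5 = 391.

391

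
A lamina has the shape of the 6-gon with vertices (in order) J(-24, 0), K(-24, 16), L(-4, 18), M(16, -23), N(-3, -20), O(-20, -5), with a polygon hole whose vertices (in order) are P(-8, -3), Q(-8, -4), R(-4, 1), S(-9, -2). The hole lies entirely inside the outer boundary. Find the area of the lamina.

Outer boundary:
Apply the shoelace formula: 2A = Σ (x_i·y_{i+1} − x_{i+1}·y_i), indices taken mod 6.
Σ = (-384) + (-368) + (-196) + (-389) + (-385) + (-120) = -1842
Area = |Σ|/2 = 921.
Hole:
P→Q: (-8)(-4) − (-8)(-3) = 8
Q→R: (-8)(1) − (-4)(-4) = -24
R→S: (-4)(-2) − (-9)(1) = 17
S→P: (-9)(-3) − (-8)(-2) = 11
Σ = 12
Area = |Σ|/2 = 6.
Net area = 921 − 6 = 915.

915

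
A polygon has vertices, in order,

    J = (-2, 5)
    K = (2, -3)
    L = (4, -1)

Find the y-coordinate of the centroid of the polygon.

1/3

Apply the shoelace (surveyor's) formula. First the cross-terms c_i = x_i·y_{i+1} − x_{i+1}·y_i:
  -4, 10, 18  ⇒  2A = 24, A = 12.
Then Σ (y_i + y_{i+1})·c_i = 24, so ȳ = 24 / (6·12) = 1/3.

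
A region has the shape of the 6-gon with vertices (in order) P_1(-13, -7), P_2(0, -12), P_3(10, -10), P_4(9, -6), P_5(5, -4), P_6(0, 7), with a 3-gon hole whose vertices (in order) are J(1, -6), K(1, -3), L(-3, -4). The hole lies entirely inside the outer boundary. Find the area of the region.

207

Outer boundary:
Apply Gauss's area formula: 2A = Σ (x_i·y_{i+1} − x_{i+1}·y_i), indices taken mod 6.
Cross-terms: 156, 120, 30, -6, 35, 91  ⇒  Σ = 426
Area = |Σ|/2 = 213.
Hole:
Cross-terms: 3, -13, 22  ⇒  Σ = 12
Area = |Σ|/2 = 6.
Net area = 213 − 6 = 207.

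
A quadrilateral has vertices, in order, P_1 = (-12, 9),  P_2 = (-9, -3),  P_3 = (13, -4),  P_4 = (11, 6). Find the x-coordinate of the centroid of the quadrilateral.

Apply the shoelace (surveyor's) formula. First the cross-terms c_i = x_i·y_{i+1} − x_{i+1}·y_i:
  117, 75, 122, 171  ⇒  2A = 485, A = 242.5.
Then Σ (x_i + x_{i+1})·c_i = 600, so x̄ = 600 / (6·242.5) = 40/97.

40/97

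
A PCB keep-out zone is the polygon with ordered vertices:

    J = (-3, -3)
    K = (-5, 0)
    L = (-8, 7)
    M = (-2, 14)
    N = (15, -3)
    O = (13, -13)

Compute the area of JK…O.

293

J→K: (-3)(0) − (-5)(-3) = -15
K→L: (-5)(7) − (-8)(0) = -35
L→M: (-8)(14) − (-2)(7) = -98
M→N: (-2)(-3) − (15)(14) = -204
N→O: (15)(-13) − (13)(-3) = -156
O→J: (13)(-3) − (-3)(-13) = -78
Σ = -586
Area = |Σ|/2 = 293.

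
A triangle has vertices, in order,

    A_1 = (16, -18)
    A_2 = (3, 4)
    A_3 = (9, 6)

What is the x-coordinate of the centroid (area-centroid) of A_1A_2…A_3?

Apply the shoelace formula. First the cross-terms c_i = x_i·y_{i+1} − x_{i+1}·y_i:
  118, -18, -258  ⇒  2A = -158, A = -79.
Then Σ (x_i + x_{i+1})·c_i = -4424, so x̄ = -4424 / (6·(-79)) = 28/3.

28/3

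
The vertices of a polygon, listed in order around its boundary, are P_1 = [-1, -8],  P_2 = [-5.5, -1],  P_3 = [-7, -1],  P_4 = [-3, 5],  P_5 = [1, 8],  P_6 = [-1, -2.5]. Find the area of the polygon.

50.25

P_1→P_2: (-1)(-1) − (-5.5)(-8) = -43
P_2→P_3: (-5.5)(-1) − (-7)(-1) = -1.5
P_3→P_4: (-7)(5) − (-3)(-1) = -38
P_4→P_5: (-3)(8) − (1)(5) = -29
P_5→P_6: (1)(-2.5) − (-1)(8) = 5.5
P_6→P_1: (-1)(-8) − (-1)(-2.5) = 5.5
Σ = -100.5
Area = |Σ|/2 = 50.25.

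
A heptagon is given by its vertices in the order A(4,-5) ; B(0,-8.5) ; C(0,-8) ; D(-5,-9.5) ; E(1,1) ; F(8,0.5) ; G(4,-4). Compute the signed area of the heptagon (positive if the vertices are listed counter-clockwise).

Σ = (-34) + (0) + (-40) + (4.5) + (-7.5) + (-34) + (-4) = -115
Signed area = Σ/2 = -57.5 (negative ⇒ clockwise traversal).

-57.5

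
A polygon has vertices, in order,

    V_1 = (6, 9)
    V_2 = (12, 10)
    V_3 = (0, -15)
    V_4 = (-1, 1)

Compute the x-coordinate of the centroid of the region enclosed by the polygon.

514/129

Apply Gauss's area formula. First the cross-terms c_i = x_i·y_{i+1} − x_{i+1}·y_i:
  -48, -180, -15, -15  ⇒  2A = -258, A = -129.
Then Σ (x_i + x_{i+1})·c_i = -3084, so x̄ = -3084 / (6·(-129)) = 514/129.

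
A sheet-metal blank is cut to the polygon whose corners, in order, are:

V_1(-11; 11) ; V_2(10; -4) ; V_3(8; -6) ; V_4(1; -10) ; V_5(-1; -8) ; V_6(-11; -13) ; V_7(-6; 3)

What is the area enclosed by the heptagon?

Σ = (-66) + (-28) + (-74) + (-18) + (-75) + (-111) + (-33) = -405
Area = |Σ|/2 = 202.5.

202.5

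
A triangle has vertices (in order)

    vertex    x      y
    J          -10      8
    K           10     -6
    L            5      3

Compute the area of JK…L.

55

Apply Gauss's area formula: 2A = Σ (x_i·y_{i+1} − x_{i+1}·y_i), indices taken mod 3.
Σ = (-20) + (60) + (70) = 110
Area = |Σ|/2 = 55.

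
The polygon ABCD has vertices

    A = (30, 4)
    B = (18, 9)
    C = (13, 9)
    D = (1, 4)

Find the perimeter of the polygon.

|AB| = √((-12)² + (5)²) = √169 = 13
|BC| = √((-5)² + (0)²) = √25 = 5
|CD| = √((-12)² + (-5)²) = √169 = 13
|DA| = √((29)² + (0)²) = √841 = 29
Perimeter = 13 + 5 + 13 + 29 = 60.

60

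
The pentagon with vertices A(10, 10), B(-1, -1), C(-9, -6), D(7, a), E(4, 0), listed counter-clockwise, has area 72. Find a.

Write out the shoelace sum; only the two edges meeting at D involve a:
2·Area = [((-9)·a − 7·(-6)) + (7·0 − 4·a)] + 37
       = -13·a + 79 = 144
⇒ a = -5.

-5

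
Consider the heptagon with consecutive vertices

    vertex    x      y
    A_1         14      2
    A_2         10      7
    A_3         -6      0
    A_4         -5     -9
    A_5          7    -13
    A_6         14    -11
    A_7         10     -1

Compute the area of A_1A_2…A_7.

268.5

Σ = (78) + (42) + (54) + (128) + (105) + (96) + (34) = 537
Area = |Σ|/2 = 268.5.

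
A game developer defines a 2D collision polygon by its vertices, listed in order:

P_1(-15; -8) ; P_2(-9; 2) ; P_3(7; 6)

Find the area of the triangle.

68

Cross-terms: -102, -68, 34  ⇒  Σ = -136
Area = |Σ|/2 = 68.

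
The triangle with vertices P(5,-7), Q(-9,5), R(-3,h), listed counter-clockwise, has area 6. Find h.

-1

The doubled signed area Σ (x_i y_{i+1} − x_{i+1} y_i) is linear in h.
With h=0 it equals -2; the coefficient of h is -14 (from the two edges through R).
So -14·h + -2 = 2·6 = 12 ⇒ h = -1.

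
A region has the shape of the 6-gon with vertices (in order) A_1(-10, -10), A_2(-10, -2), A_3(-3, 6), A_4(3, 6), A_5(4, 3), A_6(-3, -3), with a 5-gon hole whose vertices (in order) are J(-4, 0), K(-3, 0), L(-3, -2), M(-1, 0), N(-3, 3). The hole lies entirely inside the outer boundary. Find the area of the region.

Outer boundary:
Apply the shoelace (surveyor's) formula: 2A = Σ (x_i·y_{i+1} − x_{i+1}·y_i), indices taken mod 6.
Σ = (-80) + (-66) + (-36) + (-15) + (-3) + (0) = -200
Area = |Σ|/2 = 100.
Hole:
Apply the shoelace formula: 2A = Σ (x_i·y_{i+1} − x_{i+1}·y_i), indices taken mod 5.
Σ = (0) + (6) + (-2) + (-3) + (12) = 13
Area = |Σ|/2 = 6.5.
Net area = 100 − 6.5 = 93.5.

93.5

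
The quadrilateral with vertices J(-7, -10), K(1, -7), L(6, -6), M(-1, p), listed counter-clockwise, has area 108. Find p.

9

Write out the shoelace sum; only the two edges meeting at M involve p:
2·Area = [(6·p − (-1)·(-6)) + ((-1)·(-10) − (-7)·p)] + 95
       = 13·p + 99 = 216
⇒ p = 9.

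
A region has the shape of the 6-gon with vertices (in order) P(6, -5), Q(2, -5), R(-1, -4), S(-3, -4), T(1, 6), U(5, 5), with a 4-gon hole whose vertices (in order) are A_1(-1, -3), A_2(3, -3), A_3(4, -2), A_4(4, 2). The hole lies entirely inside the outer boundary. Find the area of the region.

Outer boundary:
P→Q: (6)(-5) − (2)(-5) = -20
Q→R: (2)(-4) − (-1)(-5) = -13
R→S: (-1)(-4) − (-3)(-4) = -8
S→T: (-3)(6) − (1)(-4) = -14
T→U: (1)(5) − (5)(6) = -25
U→P: (5)(-5) − (6)(5) = -55
Σ = -135
Area = |Σ|/2 = 67.5.
Hole:
Σ = (12) + (6) + (16) + (-10) = 24
Area = |Σ|/2 = 12.
Net area = 67.5 − 12 = 55.5.

55.5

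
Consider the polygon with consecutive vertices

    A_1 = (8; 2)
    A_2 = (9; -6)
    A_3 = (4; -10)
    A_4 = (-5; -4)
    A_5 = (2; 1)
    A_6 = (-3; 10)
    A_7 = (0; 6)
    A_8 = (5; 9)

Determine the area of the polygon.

Σ = (-66) + (-66) + (-66) + (3) + (23) + (-18) + (-30) + (-62) = -282
Area = |Σ|/2 = 141.

141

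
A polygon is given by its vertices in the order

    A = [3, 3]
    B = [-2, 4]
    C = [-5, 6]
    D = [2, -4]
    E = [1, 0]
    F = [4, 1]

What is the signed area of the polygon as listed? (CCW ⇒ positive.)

24

Σ = (18) + (8) + (8) + (4) + (1) + (9) = 48
Signed area = Σ/2 = 24 (positive ⇒ counter-clockwise traversal).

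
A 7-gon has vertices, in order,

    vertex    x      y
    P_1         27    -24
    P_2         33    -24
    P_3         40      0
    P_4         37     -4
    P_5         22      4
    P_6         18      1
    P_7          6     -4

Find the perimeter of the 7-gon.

|P_1P_2| = √((6)² + (0)²) = √36 = 6
|P_2P_3| = √((7)² + (24)²) = √625 = 25
|P_3P_4| = √((-3)² + (-4)²) = √25 = 5
|P_4P_5| = √((-15)² + (8)²) = √289 = 17
|P_5P_6| = √((-4)² + (-3)²) = √25 = 5
|P_6P_7| = √((-12)² + (-5)²) = √169 = 13
|P_7P_1| = √((21)² + (-20)²) = √841 = 29
Perimeter = 6 + 25 + 5 + 17 + 5 + 13 + 29 = 100.

100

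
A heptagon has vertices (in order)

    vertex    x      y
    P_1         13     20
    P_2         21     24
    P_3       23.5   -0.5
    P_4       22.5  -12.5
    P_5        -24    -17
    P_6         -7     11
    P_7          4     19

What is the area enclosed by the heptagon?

Σ = (-108) + (-574.5) + (-282.5) + (-682.5) + (-383) + (-177) + (-167) = -2374.5
Area = |Σ|/2 = 1187.25.

1187.25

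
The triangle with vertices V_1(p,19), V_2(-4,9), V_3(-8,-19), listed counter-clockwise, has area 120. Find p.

Write out the shoelace sum; only the two edges meeting at V_1 involve p:
2·Area = [((-8)·19 − p·(-19)) + (p·9 − (-4)·19)] + 148
       = 28·p + 72 = 240
⇒ p = 6.

6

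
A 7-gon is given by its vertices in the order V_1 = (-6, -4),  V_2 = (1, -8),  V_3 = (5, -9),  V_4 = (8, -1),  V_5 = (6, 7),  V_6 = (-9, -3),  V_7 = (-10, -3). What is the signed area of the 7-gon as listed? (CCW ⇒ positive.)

Apply the shoelace formula: 2A = Σ (x_i·y_{i+1} − x_{i+1}·y_i), indices taken mod 7.
Σ = (52) + (31) + (67) + (62) + (45) + (-3) + (22) = 276
Signed area = Σ/2 = 138 (positive ⇒ counter-clockwise traversal).

138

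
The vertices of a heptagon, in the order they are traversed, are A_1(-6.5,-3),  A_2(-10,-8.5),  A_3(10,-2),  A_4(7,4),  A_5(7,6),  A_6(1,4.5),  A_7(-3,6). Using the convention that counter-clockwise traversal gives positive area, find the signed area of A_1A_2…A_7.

Apply Gauss's area formula: 2A = Σ (x_i·y_{i+1} − x_{i+1}·y_i), indices taken mod 7.
Σ = (25.25) + (105) + (54) + (14) + (25.5) + (19.5) + (48) = 291.25
Signed area = Σ/2 = 145.625 (positive ⇒ counter-clockwise traversal).

145.625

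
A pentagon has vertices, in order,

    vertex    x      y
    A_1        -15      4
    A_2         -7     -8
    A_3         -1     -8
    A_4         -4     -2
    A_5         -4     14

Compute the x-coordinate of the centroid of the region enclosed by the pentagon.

-833/111

Apply Gauss's area formula. First the cross-terms c_i = x_i·y_{i+1} − x_{i+1}·y_i:
  148, 48, -30, -64, 194  ⇒  2A = 296, A = 148.
Then Σ (x_i + x_{i+1})·c_i = -6664, so x̄ = -6664 / (6·148) = -833/111.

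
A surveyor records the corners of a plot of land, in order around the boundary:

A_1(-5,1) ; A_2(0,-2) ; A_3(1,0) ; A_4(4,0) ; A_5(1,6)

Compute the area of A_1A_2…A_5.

33.5

Apply the shoelace (surveyor's) formula: 2A = Σ (x_i·y_{i+1} − x_{i+1}·y_i), indices taken mod 5.
A_1→A_2: (-5)(-2) − (0)(1) = 10
A_2→A_3: (0)(0) − (1)(-2) = 2
A_3→A_4: (1)(0) − (4)(0) = 0
A_4→A_5: (4)(6) − (1)(0) = 24
A_5→A_1: (1)(1) − (-5)(6) = 31
Σ = 67
Area = |Σ|/2 = 33.5.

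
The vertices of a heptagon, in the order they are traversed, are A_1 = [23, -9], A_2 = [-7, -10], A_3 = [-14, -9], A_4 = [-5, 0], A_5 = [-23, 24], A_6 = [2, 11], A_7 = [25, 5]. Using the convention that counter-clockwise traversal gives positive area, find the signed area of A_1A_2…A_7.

Apply the surveyor's formula: 2A = Σ (x_i·y_{i+1} − x_{i+1}·y_i), indices taken mod 7.
A_1→A_2: (23)(-10) − (-7)(-9) = -293
A_2→A_3: (-7)(-9) − (-14)(-10) = -77
A_3→A_4: (-14)(0) − (-5)(-9) = -45
A_4→A_5: (-5)(24) − (-23)(0) = -120
A_5→A_6: (-23)(11) − (2)(24) = -301
A_6→A_7: (2)(5) − (25)(11) = -265
A_7→A_1: (25)(-9) − (23)(5) = -340
Σ = -1441
Signed area = Σ/2 = -720.5 (negative ⇒ clockwise traversal).

-720.5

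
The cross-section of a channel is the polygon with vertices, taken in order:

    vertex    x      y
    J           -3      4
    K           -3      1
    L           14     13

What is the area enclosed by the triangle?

J→K: (-3)(1) − (-3)(4) = 9
K→L: (-3)(13) − (14)(1) = -53
L→J: (14)(4) − (-3)(13) = 95
Σ = 51
Area = |Σ|/2 = 25.5.

25.5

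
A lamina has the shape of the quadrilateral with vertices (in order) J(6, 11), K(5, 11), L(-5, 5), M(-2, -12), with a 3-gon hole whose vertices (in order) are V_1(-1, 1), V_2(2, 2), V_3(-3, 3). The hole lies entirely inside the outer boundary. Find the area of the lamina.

Outer boundary:
Apply Gauss's area formula: 2A = Σ (x_i·y_{i+1} − x_{i+1}·y_i), indices taken mod 4.
Cross-terms: 11, 80, 70, 50  ⇒  Σ = 211
Area = |Σ|/2 = 105.5.
Hole:
Σ = (-4) + (12) + (0) = 8
Area = |Σ|/2 = 4.
Net area = 105.5 − 4 = 101.5.

101.5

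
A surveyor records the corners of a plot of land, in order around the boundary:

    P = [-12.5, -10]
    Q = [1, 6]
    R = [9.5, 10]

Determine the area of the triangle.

41

P→Q: (-12.5)(6) − (1)(-10) = -65
Q→R: (1)(10) − (9.5)(6) = -47
R→P: (9.5)(-10) − (-12.5)(10) = 30
Σ = -82
Area = |Σ|/2 = 41.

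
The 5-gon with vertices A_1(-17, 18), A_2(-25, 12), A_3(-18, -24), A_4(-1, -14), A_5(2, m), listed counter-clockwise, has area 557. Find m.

-15

The doubled signed area Σ (x_i y_{i+1} − x_{i+1} y_i) is linear in m.
With m=0 it equals 1354; the coefficient of m is 16 (from the two edges through A_5).
So 16·m + 1354 = 2·557 = 1114 ⇒ m = -15.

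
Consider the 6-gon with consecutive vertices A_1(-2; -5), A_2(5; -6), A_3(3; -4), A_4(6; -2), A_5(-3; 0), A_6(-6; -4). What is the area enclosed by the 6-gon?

Apply Gauss's area formula: 2A = Σ (x_i·y_{i+1} − x_{i+1}·y_i), indices taken mod 6.
Cross-terms: 37, -2, 18, -6, 12, 22  ⇒  Σ = 81
Area = |Σ|/2 = 40.5.

40.5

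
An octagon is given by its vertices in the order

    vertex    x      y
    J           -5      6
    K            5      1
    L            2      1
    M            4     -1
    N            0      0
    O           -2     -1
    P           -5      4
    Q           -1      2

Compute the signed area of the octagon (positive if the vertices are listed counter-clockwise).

Cross-terms: -35, 3, -6, 0, 0, -13, -6, 4  ⇒  Σ = -53
Signed area = Σ/2 = -26.5 (negative ⇒ clockwise traversal).

-26.5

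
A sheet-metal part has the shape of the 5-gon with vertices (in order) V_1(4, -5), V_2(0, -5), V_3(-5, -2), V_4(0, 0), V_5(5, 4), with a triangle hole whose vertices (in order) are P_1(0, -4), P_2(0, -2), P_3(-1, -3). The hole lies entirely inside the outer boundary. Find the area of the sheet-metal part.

Outer boundary:
Σ = (-20) + (-25) + (0) + (0) + (-41) = -86
Area = |Σ|/2 = 43.
Hole:
Apply the shoelace formula: 2A = Σ (x_i·y_{i+1} − x_{i+1}·y_i), indices taken mod 3.
P_1→P_2: (0)(-2) − (0)(-4) = 0
P_2→P_3: (0)(-3) − (-1)(-2) = -2
P_3→P_1: (-1)(-4) − (0)(-3) = 4
Σ = 2
Area = |Σ|/2 = 1.
Net area = 43 − 1 = 42.

42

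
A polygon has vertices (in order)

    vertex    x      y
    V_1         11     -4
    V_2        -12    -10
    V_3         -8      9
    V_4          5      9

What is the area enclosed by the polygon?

Apply Gauss's area formula: 2A = Σ (x_i·y_{i+1} − x_{i+1}·y_i), indices taken mod 4.
Σ = (-158) + (-188) + (-117) + (-119) = -582
Area = |Σ|/2 = 291.

291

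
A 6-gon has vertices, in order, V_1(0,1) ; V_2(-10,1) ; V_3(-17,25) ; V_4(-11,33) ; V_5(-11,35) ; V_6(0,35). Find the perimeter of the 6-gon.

|V_1V_2| = √((-10)² + (0)²) = √100 = 10
|V_2V_3| = √((-7)² + (24)²) = √625 = 25
|V_3V_4| = √((6)² + (8)²) = √100 = 10
|V_4V_5| = √((0)² + (2)²) = √4 = 2
|V_5V_6| = √((11)² + (0)²) = √121 = 11
|V_6V_1| = √((0)² + (-34)²) = √1156 = 34
Perimeter = 10 + 25 + 10 + 2 + 11 + 34 = 92.

92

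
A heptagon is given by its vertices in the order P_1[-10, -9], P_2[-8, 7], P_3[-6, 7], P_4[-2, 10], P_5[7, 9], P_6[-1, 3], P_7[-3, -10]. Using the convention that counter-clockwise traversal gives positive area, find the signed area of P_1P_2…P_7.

-157

Cross-terms: -142, -14, -46, -88, 30, 19, -73  ⇒  Σ = -314
Signed area = Σ/2 = -157 (negative ⇒ clockwise traversal).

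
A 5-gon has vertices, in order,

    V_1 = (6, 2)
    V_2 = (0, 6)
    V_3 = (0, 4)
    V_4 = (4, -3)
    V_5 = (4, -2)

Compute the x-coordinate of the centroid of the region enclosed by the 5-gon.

Apply the surveyor's formula. First the cross-terms c_i = x_i·y_{i+1} − x_{i+1}·y_i:
  36, 0, -16, 4, 20  ⇒  2A = 44, A = 22.
Then Σ (x_i + x_{i+1})·c_i = 384, so x̄ = 384 / (6·22) = 32/11.

32/11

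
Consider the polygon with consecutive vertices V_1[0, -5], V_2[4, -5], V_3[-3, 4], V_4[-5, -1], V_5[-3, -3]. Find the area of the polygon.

Apply Gauss's area formula: 2A = Σ (x_i·y_{i+1} − x_{i+1}·y_i), indices taken mod 5.
Σ = (20) + (1) + (23) + (12) + (15) = 71
Area = |Σ|/2 = 35.5.

35.5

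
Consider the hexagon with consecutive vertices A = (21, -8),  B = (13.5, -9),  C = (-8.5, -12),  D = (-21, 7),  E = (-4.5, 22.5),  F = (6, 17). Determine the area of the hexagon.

Apply the shoelace formula: 2A = Σ (x_i·y_{i+1} − x_{i+1}·y_i), indices taken mod 6.
Σ = (-81) + (-238.5) + (-311.5) + (-441) + (-211.5) + (-405) = -1688.5
Area = |Σ|/2 = 844.25.

844.25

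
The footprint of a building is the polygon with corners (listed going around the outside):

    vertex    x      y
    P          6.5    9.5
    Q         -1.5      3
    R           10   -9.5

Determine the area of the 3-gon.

P→Q: (6.5)(3) − (-1.5)(9.5) = 33.75
Q→R: (-1.5)(-9.5) − (10)(3) = -15.75
R→P: (10)(9.5) − (6.5)(-9.5) = 156.75
Σ = 174.75
Area = |Σ|/2 = 87.375.

87.375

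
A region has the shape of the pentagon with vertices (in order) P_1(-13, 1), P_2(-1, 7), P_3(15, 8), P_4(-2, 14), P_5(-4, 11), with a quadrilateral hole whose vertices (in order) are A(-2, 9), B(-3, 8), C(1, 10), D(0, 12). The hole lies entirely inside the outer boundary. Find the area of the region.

Outer boundary:
Apply Gauss's area formula: 2A = Σ (x_i·y_{i+1} − x_{i+1}·y_i), indices taken mod 5.
Σ = (-90) + (-113) + (226) + (34) + (139) = 196
Area = |Σ|/2 = 98.
Hole:
Apply the shoelace (surveyor's) formula: 2A = Σ (x_i·y_{i+1} − x_{i+1}·y_i), indices taken mod 4.
Σ = (11) + (-38) + (12) + (24) = 9
Area = |Σ|/2 = 4.5.
Net area = 98 − 4.5 = 93.5.

93.5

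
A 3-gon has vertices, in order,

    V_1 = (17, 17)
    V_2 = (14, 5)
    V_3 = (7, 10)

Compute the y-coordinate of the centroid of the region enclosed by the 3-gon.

32/3

Apply the shoelace formula. First the cross-terms c_i = x_i·y_{i+1} − x_{i+1}·y_i:
  -153, 105, -51  ⇒  2A = -99, A = -49.5.
Then Σ (y_i + y_{i+1})·c_i = -3168, so ȳ = -3168 / (6·(-49.5)) = 32/3.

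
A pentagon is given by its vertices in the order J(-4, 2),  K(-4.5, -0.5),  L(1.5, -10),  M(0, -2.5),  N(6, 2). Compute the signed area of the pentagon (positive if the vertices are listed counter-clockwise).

Apply the shoelace (surveyor's) formula: 2A = Σ (x_i·y_{i+1} − x_{i+1}·y_i), indices taken mod 5.
Σ = (11) + (45.75) + (-3.75) + (15) + (20) = 88
Signed area = Σ/2 = 44 (positive ⇒ counter-clockwise traversal).

44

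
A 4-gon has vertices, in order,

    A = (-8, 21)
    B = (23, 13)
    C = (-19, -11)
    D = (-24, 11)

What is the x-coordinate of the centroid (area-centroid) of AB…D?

-1379/247

Apply the surveyor's formula. First the cross-terms c_i = x_i·y_{i+1} − x_{i+1}·y_i:
  -587, -6, -473, -416  ⇒  2A = -1482, A = -741.
Then Σ (x_i + x_{i+1})·c_i = 24822, so x̄ = 24822 / (6·(-741)) = -1379/247.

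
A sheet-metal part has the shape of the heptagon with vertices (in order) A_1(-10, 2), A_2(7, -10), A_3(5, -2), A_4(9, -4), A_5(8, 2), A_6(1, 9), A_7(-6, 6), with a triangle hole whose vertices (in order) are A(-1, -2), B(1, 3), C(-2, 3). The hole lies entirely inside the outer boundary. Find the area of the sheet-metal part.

166.5

Outer boundary:
Apply Gauss's area formula: 2A = Σ (x_i·y_{i+1} − x_{i+1}·y_i), indices taken mod 7.
Σ = (86) + (36) + (-2) + (50) + (70) + (60) + (48) = 348
Area = |Σ|/2 = 174.
Hole:
A→B: (-1)(3) − (1)(-2) = -1
B→C: (1)(3) − (-2)(3) = 9
C→A: (-2)(-2) − (-1)(3) = 7
Σ = 15
Area = |Σ|/2 = 7.5.
Net area = 174 − 7.5 = 166.5.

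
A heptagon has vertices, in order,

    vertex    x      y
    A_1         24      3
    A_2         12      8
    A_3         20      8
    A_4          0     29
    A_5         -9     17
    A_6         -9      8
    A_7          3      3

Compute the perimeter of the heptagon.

|A_1A_2| = √((-12)² + (5)²) = √169 = 13
|A_2A_3| = √((8)² + (0)²) = √64 = 8
|A_3A_4| = √((-20)² + (21)²) = √841 = 29
|A_4A_5| = √((-9)² + (-12)²) = √225 = 15
|A_5A_6| = √((0)² + (-9)²) = √81 = 9
|A_6A_7| = √((12)² + (-5)²) = √169 = 13
|A_7A_1| = √((21)² + (0)²) = √441 = 21
Perimeter = 13 + 8 + 29 + 15 + 9 + 13 + 21 = 108.

108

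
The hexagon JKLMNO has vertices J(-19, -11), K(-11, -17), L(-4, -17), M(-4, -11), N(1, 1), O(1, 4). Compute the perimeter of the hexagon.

64

|JK| = √((8)² + (-6)²) = √100 = 10
|KL| = √((7)² + (0)²) = √49 = 7
|LM| = √((0)² + (6)²) = √36 = 6
|MN| = √((5)² + (12)²) = √169 = 13
|NO| = √((0)² + (3)²) = √9 = 3
|OJ| = √((-20)² + (-15)²) = √625 = 25
Perimeter = 10 + 7 + 6 + 13 + 3 + 25 = 64.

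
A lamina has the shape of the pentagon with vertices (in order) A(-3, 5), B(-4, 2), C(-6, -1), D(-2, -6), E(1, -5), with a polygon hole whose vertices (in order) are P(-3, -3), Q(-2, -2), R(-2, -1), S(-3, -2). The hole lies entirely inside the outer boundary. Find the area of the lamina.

34

Outer boundary:
Σ = (14) + (16) + (34) + (16) + (-10) = 70
Area = |Σ|/2 = 35.
Hole:
Apply the surveyor's formula: 2A = Σ (x_i·y_{i+1} − x_{i+1}·y_i), indices taken mod 4.
Σ = (0) + (-2) + (1) + (3) = 2
Area = |Σ|/2 = 1.
Net area = 35 − 1 = 34.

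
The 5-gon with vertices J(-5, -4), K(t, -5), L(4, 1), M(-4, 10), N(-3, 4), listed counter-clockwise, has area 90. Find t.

9

The doubled signed area Σ (x_i y_{i+1} − x_{i+1} y_i) is linear in t.
With t=0 it equals 135; the coefficient of t is 5 (from the two edges through K).
So 5·t + 135 = 2·90 = 180 ⇒ t = 9.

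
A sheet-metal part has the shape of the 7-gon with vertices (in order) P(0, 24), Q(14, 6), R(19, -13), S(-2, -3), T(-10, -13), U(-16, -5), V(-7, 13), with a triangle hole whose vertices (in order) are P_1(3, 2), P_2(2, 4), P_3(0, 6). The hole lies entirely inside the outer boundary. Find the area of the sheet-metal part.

643

Outer boundary:
P→Q: (0)(6) − (14)(24) = -336
Q→R: (14)(-13) − (19)(6) = -296
R→S: (19)(-3) − (-2)(-13) = -83
S→T: (-2)(-13) − (-10)(-3) = -4
T→U: (-10)(-5) − (-16)(-13) = -158
U→V: (-16)(13) − (-7)(-5) = -243
V→P: (-7)(24) − (0)(13) = -168
Σ = -1288
Area = |Σ|/2 = 644.
Hole:
Apply the shoelace (surveyor's) formula: 2A = Σ (x_i·y_{i+1} − x_{i+1}·y_i), indices taken mod 3.
P_1→P_2: (3)(4) − (2)(2) = 8
P_2→P_3: (2)(6) − (0)(4) = 12
P_3→P_1: (0)(2) − (3)(6) = -18
Σ = 2
Area = |Σ|/2 = 1.
Net area = 644 − 1 = 643.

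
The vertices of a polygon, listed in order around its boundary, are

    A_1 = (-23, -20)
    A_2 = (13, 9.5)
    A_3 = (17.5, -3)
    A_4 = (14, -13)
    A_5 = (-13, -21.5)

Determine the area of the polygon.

526.875

Apply the shoelace formula: 2A = Σ (x_i·y_{i+1} − x_{i+1}·y_i), indices taken mod 5.
Σ = (41.5) + (-205.25) + (-185.5) + (-470) + (-234.5) = -1053.75
Area = |Σ|/2 = 526.875.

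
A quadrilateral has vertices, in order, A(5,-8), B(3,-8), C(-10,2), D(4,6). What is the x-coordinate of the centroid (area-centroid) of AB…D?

-4/11

Apply the surveyor's formula. First the cross-terms c_i = x_i·y_{i+1} − x_{i+1}·y_i:
  -16, -74, -68, -62  ⇒  2A = -220, A = -110.
Then Σ (x_i + x_{i+1})·c_i = 240, so x̄ = 240 / (6·(-110)) = -4/11.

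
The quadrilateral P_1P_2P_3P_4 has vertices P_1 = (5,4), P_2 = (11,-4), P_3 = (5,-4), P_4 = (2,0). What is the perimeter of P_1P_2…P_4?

|P_1P_2| = √((6)² + (-8)²) = √100 = 10
|P_2P_3| = √((-6)² + (0)²) = √36 = 6
|P_3P_4| = √((-3)² + (4)²) = √25 = 5
|P_4P_1| = √((3)² + (4)²) = √25 = 5
Perimeter = 10 + 6 + 5 + 5 = 26.

26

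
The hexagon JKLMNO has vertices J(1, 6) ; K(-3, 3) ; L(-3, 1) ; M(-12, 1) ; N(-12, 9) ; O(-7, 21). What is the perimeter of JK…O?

54

|JK| = √((-4)² + (-3)²) = √25 = 5
|KL| = √((0)² + (-2)²) = √4 = 2
|LM| = √((-9)² + (0)²) = √81 = 9
|MN| = √((0)² + (8)²) = √64 = 8
|NO| = √((5)² + (12)²) = √169 = 13
|OJ| = √((8)² + (-15)²) = √289 = 17
Perimeter = 5 + 2 + 9 + 8 + 13 + 17 = 54.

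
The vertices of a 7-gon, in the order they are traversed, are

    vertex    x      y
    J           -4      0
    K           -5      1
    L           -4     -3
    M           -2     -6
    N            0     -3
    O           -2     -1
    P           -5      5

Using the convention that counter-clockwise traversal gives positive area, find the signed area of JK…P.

Apply Gauss's area formula: 2A = Σ (x_i·y_{i+1} − x_{i+1}·y_i), indices taken mod 7.
Σ = (-4) + (19) + (18) + (6) + (-6) + (-15) + (20) = 38
Signed area = Σ/2 = 19 (positive ⇒ counter-clockwise traversal).

19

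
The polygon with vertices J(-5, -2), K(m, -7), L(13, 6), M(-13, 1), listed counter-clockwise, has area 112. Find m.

-3

Write out the shoelace sum; only the two edges meeting at K involve m:
2·Area = [((-5)·(-7) − m·(-2)) + (m·6 − 13·(-7))] + 122
       = 8·m + 248 = 224
⇒ m = -3.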